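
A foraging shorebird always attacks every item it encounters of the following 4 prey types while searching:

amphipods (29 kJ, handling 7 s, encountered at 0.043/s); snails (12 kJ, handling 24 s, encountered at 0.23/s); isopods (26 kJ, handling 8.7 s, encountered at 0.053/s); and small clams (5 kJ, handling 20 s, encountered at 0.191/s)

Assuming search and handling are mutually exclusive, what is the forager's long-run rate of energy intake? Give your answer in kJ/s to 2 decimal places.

R = (0.043×29 + 0.23×12 + 0.053×26 + 0.191×5) / (1 + 0.043×7 + 0.23×24 + 0.053×8.7 + 0.191×20) = 6.34/11.1 = 0.5711 kJ/s.

0.57 kJ/s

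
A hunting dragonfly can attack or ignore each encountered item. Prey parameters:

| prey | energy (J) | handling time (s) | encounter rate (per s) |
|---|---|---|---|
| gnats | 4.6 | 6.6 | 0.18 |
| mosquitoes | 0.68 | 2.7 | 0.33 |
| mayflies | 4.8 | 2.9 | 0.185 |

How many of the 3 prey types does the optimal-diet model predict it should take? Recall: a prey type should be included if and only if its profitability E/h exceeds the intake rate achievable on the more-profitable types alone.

E/h in descending order: mayflies 1.66, gnats 0.697, mosquitoes 0.252 J/s. The optimal diet is the largest prefix of this list for which every included type satisfies E_i/h_i > R on the types above it.
Rate on top 1: 0.5779. gnats: 0.697 > 0.5779 → include.
Rate on top 2: 0.6298. mosquitoes: 0.252 < 0.6298 → exclude; stop.
Optimal diet: mayflies, gnats — 2 of 3 types.

2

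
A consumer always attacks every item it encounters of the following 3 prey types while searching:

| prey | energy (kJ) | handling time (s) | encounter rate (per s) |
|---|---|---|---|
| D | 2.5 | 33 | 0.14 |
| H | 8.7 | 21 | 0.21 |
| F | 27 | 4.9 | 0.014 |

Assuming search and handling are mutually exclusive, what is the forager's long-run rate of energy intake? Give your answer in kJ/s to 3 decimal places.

R = (0.14×2.5 + 0.21×8.7 + 0.014×27) / (1 + 0.14×33 + 0.21×21 + 0.014×4.9) = 2.555/10.1 = 0.253 kJ/s.

0.253 kJ/s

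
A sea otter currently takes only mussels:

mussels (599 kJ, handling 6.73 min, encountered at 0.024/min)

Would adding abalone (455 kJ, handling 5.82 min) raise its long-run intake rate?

Intake rate on the current diet: R = (0.024×599) / (1 + 0.024×6.73) = 14.38/1.162 = 12.38 kJ/min.
abalone: E/h = 455/5.82 = 78.18 kJ/min.
78.18 > 12.38, so adding abalone raises the average — include it.

Yes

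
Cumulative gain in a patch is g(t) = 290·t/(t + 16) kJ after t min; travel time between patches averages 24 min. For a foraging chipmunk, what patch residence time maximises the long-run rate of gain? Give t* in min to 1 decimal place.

19.6 min

Maximise g(t)/(T+t): set derivative to zero → g'(t)(T+t) = g(t).
g'(t) = 290·16/(t + 16)². Setting 290·16/(t+16)² = 290t/[(t+16)(24+t)] gives 16(24+t) = t(t+16), so t² = 16×24 = 384.
t* = √384 = 19.6 min.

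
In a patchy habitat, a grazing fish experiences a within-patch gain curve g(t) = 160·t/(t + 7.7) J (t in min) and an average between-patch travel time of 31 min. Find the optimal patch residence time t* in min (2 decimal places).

Maximise g(t)/(T+t): set derivative to zero → g'(t)(T+t) = g(t).
g'(t) = 160·7.7/(t + 7.7)². Setting 160·7.7/(t+7.7)² = 160t/[(t+7.7)(31+t)] gives 7.7(31+t) = t(t+7.7), so t² = 7.7×31 = 238.7.
t* = √238.7 = 15.45 min.

15.45 min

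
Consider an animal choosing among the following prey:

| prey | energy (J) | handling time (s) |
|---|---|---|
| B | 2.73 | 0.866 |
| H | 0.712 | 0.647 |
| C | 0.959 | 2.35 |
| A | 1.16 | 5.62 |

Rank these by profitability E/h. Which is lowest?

In descending order of E/h:
B: 2.73/0.866 = 3.15 J/s
H: 0.712/0.647 = 1.1 J/s
C: 0.959/2.35 = 0.408 J/s
A: 1.16/5.62 = 0.206 J/s

A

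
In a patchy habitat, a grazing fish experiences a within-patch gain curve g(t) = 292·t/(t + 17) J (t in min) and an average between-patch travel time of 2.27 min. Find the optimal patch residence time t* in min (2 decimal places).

6.21 min

Maximise g(t)/(T+t): set derivative to zero → g'(t)(T+t) = g(t).
g'(t) = 292·17/(t + 17)². Setting 292·17/(t+17)² = 292t/[(t+17)(2.27+t)] gives 17(2.27+t) = t(t+17), so t² = 17×2.27 = 38.59.
t* = √38.59 = 6.212 min.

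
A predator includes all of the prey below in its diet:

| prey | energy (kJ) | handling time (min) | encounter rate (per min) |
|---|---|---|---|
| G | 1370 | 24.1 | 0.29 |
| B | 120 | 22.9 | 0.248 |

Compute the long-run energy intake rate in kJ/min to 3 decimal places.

31.245 kJ/min

Energy encountered per unit search time: 0.29×1370 + 0.248×120 = 427.1 kJ/min.
Handling time per unit search time: 0.29×24.1 + 0.248×22.9 = 12.67.
Rate = 427.1/(1 + 12.67) = 31.24 kJ/min.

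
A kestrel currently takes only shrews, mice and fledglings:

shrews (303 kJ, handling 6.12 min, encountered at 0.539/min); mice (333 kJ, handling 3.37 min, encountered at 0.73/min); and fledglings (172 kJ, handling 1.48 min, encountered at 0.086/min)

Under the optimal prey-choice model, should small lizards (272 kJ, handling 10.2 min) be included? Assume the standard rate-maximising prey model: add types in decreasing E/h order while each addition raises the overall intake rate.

Current rate: (0.539×303 + 0.73×333 + 0.086×172)/(1 + 0.539×6.12 + 0.73×3.37 + 0.086×1.48) = 61.17 kJ/min.
Profitability of small lizards: 272/10.2 = 26.67 kJ/min.
26.67 < 61.17, so adding small lizards would lower the average — exclude it.

No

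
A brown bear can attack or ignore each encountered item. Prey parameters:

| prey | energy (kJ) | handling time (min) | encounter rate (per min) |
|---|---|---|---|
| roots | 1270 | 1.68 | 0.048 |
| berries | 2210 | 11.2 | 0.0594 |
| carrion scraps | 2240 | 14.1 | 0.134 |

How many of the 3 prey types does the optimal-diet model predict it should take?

Profitabilities (E/h, kJ/min): roots 756, berries 197, carrion scraps 159. Add prey in this order while the next type's profitability exceeds the intake rate on those already taken.
Rate on top 1: 56.41. berries: 197 > 56.41 → include.
Rate on top 2: 110.1. carrion scraps: 159 > 110.1 → include.
Optimal diet: roots, berries, carrion scraps — 3 of 3 types.

3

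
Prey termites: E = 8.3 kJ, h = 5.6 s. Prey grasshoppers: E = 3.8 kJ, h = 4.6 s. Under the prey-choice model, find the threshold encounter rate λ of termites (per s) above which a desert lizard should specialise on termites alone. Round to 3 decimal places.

0.225 per s

At the threshold, the rate on termites alone equals the profitability of grasshoppers: λ·8.3/(1 + λ·5.6) = 3.8/4.6 = 0.8261.
Rearranging, λ(8.3 − 0.8261×5.6) = 0.8261, so λ = 0.8261/3.674 = 0.2249 per s.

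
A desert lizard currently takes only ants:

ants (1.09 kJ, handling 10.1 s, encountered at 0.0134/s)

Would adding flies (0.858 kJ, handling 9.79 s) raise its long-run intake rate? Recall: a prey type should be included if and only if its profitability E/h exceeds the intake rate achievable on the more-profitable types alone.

Intake rate on the current diet: R = (0.0134×1.09) / (1 + 0.0134×10.1) = 0.01461/1.135 = 0.01286 kJ/s.
Profitability of flies: 0.858/9.79 = 0.08764 kJ/s.
Since 0.08764 > R, including flies increases the long-run rate.

Yes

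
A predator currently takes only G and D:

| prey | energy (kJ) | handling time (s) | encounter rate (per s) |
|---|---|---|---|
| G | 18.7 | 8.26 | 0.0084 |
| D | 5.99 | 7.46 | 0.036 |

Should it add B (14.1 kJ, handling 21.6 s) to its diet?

Yes

On G and D alone, R = ΣλE/(1+Σλh) = 0.3727/1.338 = 0.2786 kJ/s.
B: E/h = 14.1/21.6 = 0.6528 kJ/s.
Since 0.6528 > R, including B increases the long-run rate.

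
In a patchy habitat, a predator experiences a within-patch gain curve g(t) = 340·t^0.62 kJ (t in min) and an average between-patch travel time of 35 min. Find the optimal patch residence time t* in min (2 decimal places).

57.11 min

By the marginal value theorem, leave when the instantaneous gain rate g'(t) equals the habitat-wide average g(t)/(T + t).
g'(t) = 0.62·340·t^-0.38. Setting 0.62·340·t^-0.38 = 340·t^0.62/(35+t) gives 0.62(35+t) = t, so 0.38·t = 0.62×35.
t* = 0.62×35/0.38 = 57.11 min.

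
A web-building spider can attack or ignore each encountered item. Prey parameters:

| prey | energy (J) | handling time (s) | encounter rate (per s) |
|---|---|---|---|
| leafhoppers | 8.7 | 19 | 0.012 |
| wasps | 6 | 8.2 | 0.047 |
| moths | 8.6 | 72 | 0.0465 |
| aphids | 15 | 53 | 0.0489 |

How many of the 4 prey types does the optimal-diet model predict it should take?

Rank by E/h (J/s): wasps 0.732, leafhoppers 0.458, aphids 0.283, moths 0.119. Include each in turn until the next type's E/h falls below the running intake rate.
Rate on top 1: 0.2036. leafhoppers: 0.458 > 0.2036 → include.
Rate on top 2: 0.2395. aphids: 0.283 > 0.2395 → include.
Rate on top 3: 0.2663. moths: 0.119 < 0.2663 → exclude; stop.
Optimal diet: wasps, leafhoppers, aphids — 3 of 4 types.

3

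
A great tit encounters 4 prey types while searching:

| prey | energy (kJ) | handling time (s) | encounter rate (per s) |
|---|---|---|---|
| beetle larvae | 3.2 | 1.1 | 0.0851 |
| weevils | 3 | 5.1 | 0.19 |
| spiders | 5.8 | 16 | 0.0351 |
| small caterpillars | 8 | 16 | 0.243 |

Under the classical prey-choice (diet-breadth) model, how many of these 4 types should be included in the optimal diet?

Rank by E/h (kJ/s): beetle larvae 2.91, weevils 0.588, small caterpillars 0.5, spiders 0.362. Include each in turn until the next type's E/h falls below the running intake rate.
Rate on top 1: 0.249. weevils: 0.588 > 0.249 → include.
Rate on top 2: 0.4084. small caterpillars: 0.5 > 0.4084 → include.
Rate on top 3: 0.4682. spiders: 0.362 < 0.4682 → exclude; stop.
Optimal diet: beetle larvae, weevils, small caterpillars — 3 of 4 types.

3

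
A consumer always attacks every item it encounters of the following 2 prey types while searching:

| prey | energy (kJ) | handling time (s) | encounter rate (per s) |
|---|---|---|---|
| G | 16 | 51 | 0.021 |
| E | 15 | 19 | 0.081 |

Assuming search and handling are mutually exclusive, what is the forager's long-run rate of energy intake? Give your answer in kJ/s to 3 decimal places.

Energy encountered per unit search time: 0.021×16 + 0.081×15 = 1.551 kJ/s.
Handling time per unit search time: 0.021×51 + 0.081×19 = 2.61.
Rate = 1.551/(1 + 2.61) = 0.4296 kJ/s.

0.430 kJ/s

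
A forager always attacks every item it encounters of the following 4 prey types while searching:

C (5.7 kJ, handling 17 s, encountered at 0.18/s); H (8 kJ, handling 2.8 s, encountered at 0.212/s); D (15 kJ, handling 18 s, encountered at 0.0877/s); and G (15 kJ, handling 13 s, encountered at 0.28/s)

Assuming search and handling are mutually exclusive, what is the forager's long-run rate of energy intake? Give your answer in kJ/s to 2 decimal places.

0.83 kJ/s

R = Σλ_iE_i / (1 + Σλ_ih_i)
Numerator: 0.18×5.7 + 0.212×8 + 0.0877×15 + 0.28×15 = 8.238
Denominator: 1 + 0.18×17 + 0.212×2.8 + 0.0877×18 + 0.28×13 = 9.872
R = 8.238/9.872 = 0.8344 kJ/s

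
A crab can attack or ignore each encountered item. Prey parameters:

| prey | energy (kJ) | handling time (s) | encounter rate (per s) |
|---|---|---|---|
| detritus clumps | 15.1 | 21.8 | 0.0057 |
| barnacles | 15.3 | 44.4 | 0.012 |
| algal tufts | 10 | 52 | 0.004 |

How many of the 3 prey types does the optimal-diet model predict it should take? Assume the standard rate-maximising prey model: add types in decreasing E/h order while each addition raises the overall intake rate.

3

Profitabilities (E/h, kJ/s): detritus clumps 0.693, barnacles 0.345, algal tufts 0.192. Add prey in this order while the next type's profitability exceeds the intake rate on those already taken.
Rate on top 1: 0.07656. barnacles: 0.345 > 0.07656 → include.
Rate on top 2: 0.1627. algal tufts: 0.192 > 0.1627 → include.
Optimal diet: detritus clumps, barnacles, algal tufts — 3 of 3 types.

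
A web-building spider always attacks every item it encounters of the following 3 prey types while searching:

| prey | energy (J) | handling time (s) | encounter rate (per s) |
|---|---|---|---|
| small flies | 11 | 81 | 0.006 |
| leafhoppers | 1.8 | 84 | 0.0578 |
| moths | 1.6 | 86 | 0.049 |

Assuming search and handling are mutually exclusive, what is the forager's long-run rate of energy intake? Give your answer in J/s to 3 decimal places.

Energy encountered per unit search time: 0.006×11 + 0.0578×1.8 + 0.049×1.6 = 0.2484 J/s.
Handling time per unit search time: 0.006×81 + 0.0578×84 + 0.049×86 = 9.555.
Rate = 0.2484/(1 + 9.555) = 0.02354 J/s.

0.024 J/s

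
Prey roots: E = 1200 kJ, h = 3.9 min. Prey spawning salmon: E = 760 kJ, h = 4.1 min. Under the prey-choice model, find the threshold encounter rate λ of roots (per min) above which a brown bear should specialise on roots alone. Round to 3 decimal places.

At the threshold, the rate on roots alone equals the profitability of spawning salmon: λ·1200/(1 + λ·3.9) = 760/4.1 = 185.4.
Rearranging, λ(1200 − 185.4×3.9) = 185.4, so λ = 185.4/477.1 = 0.3885 per min.

0.389 per min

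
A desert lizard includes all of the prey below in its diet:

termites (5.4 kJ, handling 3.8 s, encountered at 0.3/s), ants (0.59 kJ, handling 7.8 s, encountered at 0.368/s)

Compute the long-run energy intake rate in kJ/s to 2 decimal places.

Energy encountered per unit search time: 0.3×5.4 + 0.368×0.59 = 1.837 kJ/s.
Handling time per unit search time: 0.3×3.8 + 0.368×7.8 = 4.01.
Rate = 1.837/(1 + 4.01) = 0.3667 kJ/s.

0.37 kJ/s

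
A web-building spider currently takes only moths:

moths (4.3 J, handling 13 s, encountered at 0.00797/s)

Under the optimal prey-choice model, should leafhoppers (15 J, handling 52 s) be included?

Intake rate on the current diet: R = (0.00797×4.3) / (1 + 0.00797×13) = 0.03427/1.104 = 0.03105 J/s.
Profitability of leafhoppers: 15/52 = 0.2885 J/s.
0.2885 > 0.03105, so adding leafhoppers raises the average — include it.

Yes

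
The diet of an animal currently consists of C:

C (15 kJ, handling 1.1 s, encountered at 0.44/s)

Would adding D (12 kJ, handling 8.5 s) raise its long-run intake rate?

No

Intake rate on the current diet: R = (0.44×15) / (1 + 0.44×1.1) = 6.6/1.484 = 4.447 kJ/s.
Profitability of D: 12/8.5 = 1.412 kJ/s.
1.412 < 4.447, so adding D would lower the average — exclude it.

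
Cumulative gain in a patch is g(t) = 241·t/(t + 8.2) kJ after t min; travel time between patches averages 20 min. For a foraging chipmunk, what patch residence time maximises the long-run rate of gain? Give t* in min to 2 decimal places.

Optimal t* satisfies g'(t*) = g(t*)/(T + t*).
g'(t) = 241·8.2/(t + 8.2)². Setting 241·8.2/(t+8.2)² = 241t/[(t+8.2)(20+t)] gives 8.2(20+t) = t(t+8.2), so t² = 8.2×20 = 164.
t* = √164 = 12.81 min.

12.81 min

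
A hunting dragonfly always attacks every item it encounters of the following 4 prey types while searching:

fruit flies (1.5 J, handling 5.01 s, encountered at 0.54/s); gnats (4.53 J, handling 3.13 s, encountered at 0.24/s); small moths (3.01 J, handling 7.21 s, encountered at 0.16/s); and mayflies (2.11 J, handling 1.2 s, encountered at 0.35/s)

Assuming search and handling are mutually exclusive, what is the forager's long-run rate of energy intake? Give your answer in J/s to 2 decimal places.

0.52 J/s

Energy encountered per unit search time: 0.54×1.5 + 0.24×4.53 + 0.16×3.01 + 0.35×2.11 = 3.117 J/s.
Handling time per unit search time: 0.54×5.01 + 0.24×3.13 + 0.16×7.21 + 0.35×1.2 = 5.03.
Rate = 3.117/(1 + 5.03) = 0.5169 J/s.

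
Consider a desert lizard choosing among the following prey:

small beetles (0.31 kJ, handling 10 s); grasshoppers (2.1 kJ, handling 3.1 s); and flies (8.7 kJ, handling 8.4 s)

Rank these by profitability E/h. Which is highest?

flies

In descending order of E/h:
flies: 8.7/8.4 = 1.04 kJ/s
grasshoppers: 2.1/3.1 = 0.677 kJ/s
small beetles: 0.31/10 = 0.031 kJ/s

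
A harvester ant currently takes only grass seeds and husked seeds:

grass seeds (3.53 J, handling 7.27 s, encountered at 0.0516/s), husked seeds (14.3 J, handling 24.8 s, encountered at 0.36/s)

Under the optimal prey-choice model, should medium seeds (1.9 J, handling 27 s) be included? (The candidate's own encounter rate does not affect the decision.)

No

Current rate: (0.0516×3.53 + 0.36×14.3)/(1 + 0.0516×7.27 + 0.36×24.8) = 0.5173 J/s.
Profitability of medium seeds: 1.9/27 = 0.07037 J/s.
Since 0.07037 < R, time spent handling medium seeds is better spent searching.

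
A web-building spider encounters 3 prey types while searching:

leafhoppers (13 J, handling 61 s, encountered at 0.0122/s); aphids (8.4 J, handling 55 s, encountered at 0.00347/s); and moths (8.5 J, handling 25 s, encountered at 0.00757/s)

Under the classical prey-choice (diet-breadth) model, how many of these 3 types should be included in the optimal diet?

Rank by E/h (J/s): moths 0.34, leafhoppers 0.213, aphids 0.153. Include each in turn until the next type's E/h falls below the running intake rate.
Rate on top 1: 0.05411. leafhoppers: 0.213 > 0.05411 → include.
Rate on top 2: 0.1153. aphids: 0.153 > 0.1153 → include.
Optimal diet: moths, leafhoppers, aphids — 3 of 3 types.

3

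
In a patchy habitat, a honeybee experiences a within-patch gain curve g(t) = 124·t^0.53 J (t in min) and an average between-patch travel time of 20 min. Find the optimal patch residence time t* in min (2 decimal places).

22.55 min

Maximise g(t)/(T+t): set derivative to zero → g'(t)(T+t) = g(t).
g'(t) = 0.53·124·t^-0.47. Setting 0.53·124·t^-0.47 = 124·t^0.53/(20+t) gives 0.53(20+t) = t, so 0.47·t = 0.53×20.
t* = 0.53×20/0.47 = 22.55 min.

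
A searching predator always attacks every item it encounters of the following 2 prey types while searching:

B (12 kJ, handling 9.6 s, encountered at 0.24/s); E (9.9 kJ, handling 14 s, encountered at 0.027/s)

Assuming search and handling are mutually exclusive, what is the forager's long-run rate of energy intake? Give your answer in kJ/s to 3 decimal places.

0.855 kJ/s

Energy encountered per unit search time: 0.24×12 + 0.027×9.9 = 3.147 kJ/s.
Handling time per unit search time: 0.24×9.6 + 0.027×14 = 2.682.
Rate = 3.147/(1 + 2.682) = 0.8548 kJ/s.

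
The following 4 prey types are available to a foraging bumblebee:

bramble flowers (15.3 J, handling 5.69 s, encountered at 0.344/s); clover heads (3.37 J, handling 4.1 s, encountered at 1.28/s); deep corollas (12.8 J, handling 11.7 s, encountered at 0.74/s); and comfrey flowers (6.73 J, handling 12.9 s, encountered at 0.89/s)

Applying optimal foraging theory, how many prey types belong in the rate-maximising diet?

1

E/h in descending order: bramble flowers 2.69, deep corollas 1.09, clover heads 0.822, comfrey flowers 0.522 J/s. The optimal diet is the largest prefix of this list for which every included type satisfies E_i/h_i > R on the types above it.
Rate on top 1: 1.78. deep corollas: 1.09 < 1.78 → exclude; stop.
Optimal diet: bramble flowers — 1 of 4 types.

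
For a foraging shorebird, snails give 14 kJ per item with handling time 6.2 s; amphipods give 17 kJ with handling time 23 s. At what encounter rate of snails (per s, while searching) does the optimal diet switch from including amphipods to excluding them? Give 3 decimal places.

Drop amphipods once their profitability E₂/h₂ falls below the rate achievable on snails alone: E₂/h₂ = λE₁/(1 + λh₁).
Solve for λ: λE₁h₂ = E₂(1 + λh₁) → λ(E₁h₂ − E₂h₁) = E₂ → λ = E₂/(E₁h₂ − E₂h₁).
λ = 17/(14×23 − 17×6.2) = 17/216.6 = 0.07849 per s.

0.078 per s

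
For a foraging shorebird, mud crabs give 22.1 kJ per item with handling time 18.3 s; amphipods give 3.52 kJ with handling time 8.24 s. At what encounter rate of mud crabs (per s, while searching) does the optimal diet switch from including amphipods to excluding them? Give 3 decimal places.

At the threshold, the rate on mud crabs alone equals the profitability of amphipods: λ·22.1/(1 + λ·18.3) = 3.52/8.24 = 0.4272.
Rearranging, λ(22.1 − 0.4272×18.3) = 0.4272, so λ = 0.4272/14.28 = 0.02991 per s.

0.030 per s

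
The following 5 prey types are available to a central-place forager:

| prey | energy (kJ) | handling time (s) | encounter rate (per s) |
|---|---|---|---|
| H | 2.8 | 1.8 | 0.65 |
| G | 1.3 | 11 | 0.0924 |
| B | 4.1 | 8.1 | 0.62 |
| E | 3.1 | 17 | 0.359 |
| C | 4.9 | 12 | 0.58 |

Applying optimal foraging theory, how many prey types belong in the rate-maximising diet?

1

Rank by E/h (kJ/s): H 1.56, B 0.506, C 0.408, E 0.182, G 0.118. Include each in turn until the next type's E/h falls below the running intake rate.
Rate on top 1: 0.8387. B: 0.506 < 0.8387 → exclude; stop.
Optimal diet: H — 1 of 5 types.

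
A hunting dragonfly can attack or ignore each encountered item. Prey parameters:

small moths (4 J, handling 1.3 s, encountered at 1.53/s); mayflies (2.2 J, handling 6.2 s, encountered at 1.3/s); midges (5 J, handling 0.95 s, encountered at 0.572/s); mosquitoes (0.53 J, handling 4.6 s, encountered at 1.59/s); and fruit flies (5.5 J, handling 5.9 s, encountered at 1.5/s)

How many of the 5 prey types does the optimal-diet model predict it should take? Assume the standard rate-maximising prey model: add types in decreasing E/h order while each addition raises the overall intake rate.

2

E/h in descending order: midges 5.26, small moths 3.08, fruit flies 0.932, mayflies 0.355, mosquitoes 0.115 J/s. The optimal diet is the largest prefix of this list for which every included type satisfies E_i/h_i > R on the types above it.
Rate on top 1: 1.853. small moths: 3.08 > 1.853 → include.
Rate on top 2: 2.542. fruit flies: 0.932 < 2.542 → exclude; stop.
Optimal diet: midges, small moths — 2 of 5 types.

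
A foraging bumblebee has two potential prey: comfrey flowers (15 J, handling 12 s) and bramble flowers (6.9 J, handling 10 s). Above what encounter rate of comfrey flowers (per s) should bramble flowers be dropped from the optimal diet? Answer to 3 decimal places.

0.103 per s

Drop bramble flowers once their profitability E₂/h₂ falls below the rate achievable on comfrey flowers alone: E₂/h₂ = λE₁/(1 + λh₁).
Solve for λ: λE₁h₂ = E₂(1 + λh₁) → λ(E₁h₂ − E₂h₁) = E₂ → λ = E₂/(E₁h₂ − E₂h₁).
λ = 6.9/(15×10 − 6.9×12) = 6.9/67.2 = 0.1027 per s.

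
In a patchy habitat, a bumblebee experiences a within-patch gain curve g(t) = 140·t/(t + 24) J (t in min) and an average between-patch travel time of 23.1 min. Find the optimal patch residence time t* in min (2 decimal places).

23.55 min

By the marginal value theorem, leave when the instantaneous gain rate g'(t) equals the habitat-wide average g(t)/(T + t).
g'(t) = 140·24/(t + 24)². Setting 140·24/(t+24)² = 140t/[(t+24)(23.1+t)] gives 24(23.1+t) = t(t+24), so t² = 24×23.1 = 554.4.
t* = √554.4 = 23.55 min.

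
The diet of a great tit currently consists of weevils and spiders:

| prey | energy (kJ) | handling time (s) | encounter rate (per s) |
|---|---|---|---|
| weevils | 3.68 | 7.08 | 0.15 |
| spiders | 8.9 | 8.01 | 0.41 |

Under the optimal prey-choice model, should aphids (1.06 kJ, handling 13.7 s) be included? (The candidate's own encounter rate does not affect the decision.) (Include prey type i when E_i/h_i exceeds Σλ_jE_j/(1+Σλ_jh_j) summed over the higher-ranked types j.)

No

On weevils and spiders alone, R = ΣλE/(1+Σλh) = 4.201/5.346 = 0.7858 kJ/s.
aphids: E/h = 1.06/13.7 = 0.07737 kJ/s.
0.07737 < 0.7858, so adding aphids would lower the average — exclude it.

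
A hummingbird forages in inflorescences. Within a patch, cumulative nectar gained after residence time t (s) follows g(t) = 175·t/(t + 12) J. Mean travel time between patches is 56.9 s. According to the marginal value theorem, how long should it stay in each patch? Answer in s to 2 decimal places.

Maximise g(t)/(T+t): set derivative to zero → g'(t)(T+t) = g(t).
g'(t) = 175·12/(t + 12)². Setting 175·12/(t+12)² = 175t/[(t+12)(56.9+t)] gives 12(56.9+t) = t(t+12), so t² = 12×56.9 = 682.8.
t* = √682.8 = 26.13 s.

26.13 s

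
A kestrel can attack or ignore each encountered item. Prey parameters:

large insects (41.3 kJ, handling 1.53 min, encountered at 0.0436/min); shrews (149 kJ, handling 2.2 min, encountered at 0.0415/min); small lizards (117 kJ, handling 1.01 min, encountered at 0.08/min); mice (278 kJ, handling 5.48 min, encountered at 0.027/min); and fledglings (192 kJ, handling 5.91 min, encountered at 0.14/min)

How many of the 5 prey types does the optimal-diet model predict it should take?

5

E/h in descending order: small lizards 116, shrews 67.7, mice 50.7, fledglings 32.5, large insects 27 kJ/min. The optimal diet is the largest prefix of this list for which every included type satisfies E_i/h_i > R on the types above it.
Rate on top 1: 8.66. shrews: 67.7 > 8.66 → include.
Rate on top 2: 13.26. mice: 50.7 > 13.26 → include.
Rate on top 3: 17.46. fledglings: 32.5 > 17.46 → include.
Rate on top 4: 23.25. large insects: 27 > 23.25 → include.
Optimal diet: small lizards, shrews, mice, fledglings, large insects — 5 of 5 types.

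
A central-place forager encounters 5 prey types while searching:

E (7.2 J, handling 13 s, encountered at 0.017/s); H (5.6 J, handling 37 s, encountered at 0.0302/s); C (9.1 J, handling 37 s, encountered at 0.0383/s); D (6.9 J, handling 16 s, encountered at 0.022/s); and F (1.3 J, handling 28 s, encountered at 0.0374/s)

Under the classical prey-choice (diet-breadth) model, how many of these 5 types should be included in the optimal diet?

3

E/h in descending order: E 0.554, D 0.431, C 0.246, H 0.151, F 0.0464 J/s. The optimal diet is the largest prefix of this list for which every included type satisfies E_i/h_i > R on the types above it.
Rate on top 1: 0.1002. D: 0.431 > 0.1002 → include.
Rate on top 2: 0.1743. C: 0.246 > 0.1743 → include.
Rate on top 3: 0.2083. H: 0.151 < 0.2083 → exclude; stop.
Optimal diet: E, D, C — 3 of 5 types.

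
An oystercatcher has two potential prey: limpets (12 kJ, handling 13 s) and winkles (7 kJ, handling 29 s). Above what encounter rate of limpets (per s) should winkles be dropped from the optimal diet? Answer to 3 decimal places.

At the threshold, the rate on limpets alone equals the profitability of winkles: λ·12/(1 + λ·13) = 7/29 = 0.2414.
Rearranging, λ(12 − 0.2414×13) = 0.2414, so λ = 0.2414/8.862 = 0.02724 per s.

0.027 per s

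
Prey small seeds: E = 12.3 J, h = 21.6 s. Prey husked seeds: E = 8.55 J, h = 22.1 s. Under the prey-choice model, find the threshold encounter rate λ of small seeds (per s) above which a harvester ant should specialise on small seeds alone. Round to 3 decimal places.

0.098 per s

The zero-one rule: include husked seeds iff E₂/h₂ > λE₁/(1+λh₁). Equality gives the switch point.
λE₁h₂ = E₂ + λE₂h₁ ⇒ λ = E₂/(E₁h₂ − E₂h₁) = 8.55/(271.8 − 184.7) = 0.09811 per s.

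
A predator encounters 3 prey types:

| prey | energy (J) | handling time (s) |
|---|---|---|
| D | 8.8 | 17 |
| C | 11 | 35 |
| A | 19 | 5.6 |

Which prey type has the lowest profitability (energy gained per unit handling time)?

In descending order of E/h:
A: 19/5.6 = 3.39 J/s
D: 8.8/17 = 0.518 J/s
C: 11/35 = 0.314 J/s

C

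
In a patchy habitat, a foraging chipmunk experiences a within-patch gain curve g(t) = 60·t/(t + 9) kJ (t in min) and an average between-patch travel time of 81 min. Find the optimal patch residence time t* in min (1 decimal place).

27.0 min

By the marginal value theorem, leave when the instantaneous gain rate g'(t) equals the habitat-wide average g(t)/(T + t).
g'(t) = 60·9/(t + 9)². Setting 60·9/(t+9)² = 60t/[(t+9)(81+t)] gives 9(81+t) = t(t+9), so t² = 9×81 = 729.
t* = √729 = 27 min.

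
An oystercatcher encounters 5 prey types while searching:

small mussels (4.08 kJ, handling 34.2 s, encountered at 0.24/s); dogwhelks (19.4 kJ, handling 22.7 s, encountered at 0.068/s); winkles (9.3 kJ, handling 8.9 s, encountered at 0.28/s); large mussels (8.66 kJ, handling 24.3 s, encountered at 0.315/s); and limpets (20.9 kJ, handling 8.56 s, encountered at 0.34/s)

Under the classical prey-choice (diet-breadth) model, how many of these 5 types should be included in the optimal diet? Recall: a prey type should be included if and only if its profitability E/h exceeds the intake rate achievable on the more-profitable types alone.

Profitabilities (E/h, kJ/s): limpets 2.44, winkles 1.04, dogwhelks 0.855, large mussels 0.356, small mussels 0.119. Add prey in this order while the next type's profitability exceeds the intake rate on those already taken.
Rate on top 1: 1.817. winkles: 1.04 < 1.817 → exclude; stop.
Optimal diet: limpets — 1 of 5 types.

1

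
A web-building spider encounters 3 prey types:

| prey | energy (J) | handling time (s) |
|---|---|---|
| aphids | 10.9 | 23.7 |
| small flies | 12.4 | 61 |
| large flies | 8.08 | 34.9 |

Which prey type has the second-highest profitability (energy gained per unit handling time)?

large flies

In descending order of E/h:
aphids: 10.9/23.7 = 0.46 J/s
large flies: 8.08/34.9 = 0.232 J/s
small flies: 12.4/61 = 0.203 J/s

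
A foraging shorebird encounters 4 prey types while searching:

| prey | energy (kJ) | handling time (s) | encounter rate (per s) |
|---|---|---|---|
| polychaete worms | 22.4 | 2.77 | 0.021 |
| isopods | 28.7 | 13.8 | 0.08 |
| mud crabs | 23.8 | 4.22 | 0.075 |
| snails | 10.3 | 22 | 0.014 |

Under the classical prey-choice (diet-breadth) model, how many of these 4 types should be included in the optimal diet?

E/h in descending order: polychaete worms 8.09, mud crabs 5.64, isopods 2.08, snails 0.468 kJ/s. The optimal diet is the largest prefix of this list for which every included type satisfies E_i/h_i > R on the types above it.
Rate on top 1: 0.4445. mud crabs: 5.64 > 0.4445 → include.
Rate on top 2: 1.641. isopods: 2.08 > 1.641 → include.
Rate on top 3: 1.836. snails: 0.468 < 1.836 → exclude; stop.
Optimal diet: polychaete worms, mud crabs, isopods — 3 of 4 types.

3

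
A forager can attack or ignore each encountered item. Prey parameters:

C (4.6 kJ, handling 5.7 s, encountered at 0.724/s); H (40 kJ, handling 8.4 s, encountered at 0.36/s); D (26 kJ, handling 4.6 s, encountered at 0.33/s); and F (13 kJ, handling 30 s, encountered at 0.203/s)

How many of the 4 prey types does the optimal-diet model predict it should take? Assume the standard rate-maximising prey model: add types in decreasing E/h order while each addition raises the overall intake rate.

2

E/h in descending order: D 5.65, H 4.76, C 0.807, F 0.433 kJ/s. The optimal diet is the largest prefix of this list for which every included type satisfies E_i/h_i > R on the types above it.
Rate on top 1: 3.407. H: 4.76 > 3.407 → include.
Rate on top 2: 4.147. C: 0.807 < 4.147 → exclude; stop.
Optimal diet: D, H — 2 of 4 types.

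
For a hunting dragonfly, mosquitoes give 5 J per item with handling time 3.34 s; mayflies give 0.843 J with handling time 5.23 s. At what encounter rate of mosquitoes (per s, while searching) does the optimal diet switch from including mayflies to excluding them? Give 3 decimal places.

Drop mayflies once their profitability E₂/h₂ falls below the rate achievable on mosquitoes alone: E₂/h₂ = λE₁/(1 + λh₁).
Solve for λ: λE₁h₂ = E₂(1 + λh₁) → λ(E₁h₂ − E₂h₁) = E₂ → λ = E₂/(E₁h₂ − E₂h₁).
λ = 0.843/(5×5.23 − 0.843×3.34) = 0.843/23.33 = 0.03613 per s.

0.036 per s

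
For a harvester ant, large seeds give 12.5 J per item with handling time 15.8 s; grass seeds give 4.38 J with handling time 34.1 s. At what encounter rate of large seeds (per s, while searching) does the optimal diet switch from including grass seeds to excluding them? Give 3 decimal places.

0.012 per s

Drop grass seeds once their profitability E₂/h₂ falls below the rate achievable on large seeds alone: E₂/h₂ = λE₁/(1 + λh₁).
Solve for λ: λE₁h₂ = E₂(1 + λh₁) → λ(E₁h₂ − E₂h₁) = E₂ → λ = E₂/(E₁h₂ − E₂h₁).
λ = 4.38/(12.5×34.1 − 4.38×15.8) = 4.38/357 = 0.01227 per s.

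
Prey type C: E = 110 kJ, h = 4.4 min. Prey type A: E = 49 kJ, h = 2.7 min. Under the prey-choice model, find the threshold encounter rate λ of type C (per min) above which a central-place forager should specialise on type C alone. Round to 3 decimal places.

At the threshold, the rate on type C alone equals the profitability of type A: λ·110/(1 + λ·4.4) = 49/2.7 = 18.15.
Rearranging, λ(110 − 18.15×4.4) = 18.15, so λ = 18.15/30.15 = 0.602 per min.

0.602 per min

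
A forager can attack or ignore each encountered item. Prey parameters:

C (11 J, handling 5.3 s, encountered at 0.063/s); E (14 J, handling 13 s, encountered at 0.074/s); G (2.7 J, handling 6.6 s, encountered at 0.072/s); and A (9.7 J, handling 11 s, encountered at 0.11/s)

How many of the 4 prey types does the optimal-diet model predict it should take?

E/h in descending order: C 2.08, E 1.08, A 0.882, G 0.409 J/s. The optimal diet is the largest prefix of this list for which every included type satisfies E_i/h_i > R on the types above it.
Rate on top 1: 0.5195. E: 1.08 > 0.5195 → include.
Rate on top 2: 0.7531. A: 0.882 > 0.7531 → include.
Rate on top 3: 0.7975. G: 0.409 < 0.7975 → exclude; stop.
Optimal diet: C, E, A — 3 of 4 types.

3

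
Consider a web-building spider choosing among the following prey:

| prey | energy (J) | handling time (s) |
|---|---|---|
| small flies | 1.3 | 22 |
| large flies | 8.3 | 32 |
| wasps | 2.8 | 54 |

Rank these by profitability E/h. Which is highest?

large flies

Profitability E/h (J/s): small flies = 1.3/22 = 0.0591, large flies = 8.3/32 = 0.259, wasps = 2.8/54 = 0.0519.
Ranked: large flies > small flies > wasps.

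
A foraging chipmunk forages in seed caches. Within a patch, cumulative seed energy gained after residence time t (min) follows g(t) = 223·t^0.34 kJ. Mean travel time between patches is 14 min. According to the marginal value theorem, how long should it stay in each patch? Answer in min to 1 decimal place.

Maximise g(t)/(T+t): set derivative to zero → g'(t)(T+t) = g(t).
g'(t) = 0.34·223·t^-0.66. Setting 0.34·223·t^-0.66 = 223·t^0.34/(14+t) gives 0.34(14+t) = t, so 0.66·t = 0.34×14.
t* = 0.34×14/0.66 = 7.212 min.

7.2 min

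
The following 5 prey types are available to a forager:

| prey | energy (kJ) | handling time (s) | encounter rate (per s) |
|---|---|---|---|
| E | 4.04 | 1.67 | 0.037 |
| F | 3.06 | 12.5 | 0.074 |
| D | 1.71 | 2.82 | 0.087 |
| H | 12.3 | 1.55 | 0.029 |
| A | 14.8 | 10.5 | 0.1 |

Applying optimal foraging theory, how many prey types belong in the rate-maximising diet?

E/h in descending order: H 7.94, E 2.42, A 1.41, D 0.606, F 0.245 kJ/s. The optimal diet is the largest prefix of this list for which every included type satisfies E_i/h_i > R on the types above it.
Rate on top 1: 0.3414. E: 2.42 > 0.3414 → include.
Rate on top 2: 0.4574. A: 1.41 > 0.4574 → include.
Rate on top 3: 0.9209. D: 0.606 < 0.9209 → exclude; stop.
Optimal diet: H, E, A — 3 of 5 types.

3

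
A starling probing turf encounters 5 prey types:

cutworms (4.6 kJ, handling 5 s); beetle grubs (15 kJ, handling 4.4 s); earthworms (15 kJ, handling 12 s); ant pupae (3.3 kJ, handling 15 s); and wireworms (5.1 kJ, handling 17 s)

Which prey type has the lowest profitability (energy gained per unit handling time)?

In descending order of E/h:
beetle grubs: 15/4.4 = 3.41 kJ/s
earthworms: 15/12 = 1.25 kJ/s
cutworms: 4.6/5 = 0.92 kJ/s
wireworms: 5.1/17 = 0.3 kJ/s
ant pupae: 3.3/15 = 0.22 kJ/s

ant pupae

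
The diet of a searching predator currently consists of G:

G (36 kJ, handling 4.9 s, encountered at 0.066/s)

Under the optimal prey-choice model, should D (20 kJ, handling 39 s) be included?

No

On G alone, R = ΣλE/(1+Σλh) = 2.376/1.323 = 1.795 kJ/s.
Profitability of D: 20/39 = 0.5128 kJ/s.
Since 0.5128 < R, time spent handling D is better spent searching.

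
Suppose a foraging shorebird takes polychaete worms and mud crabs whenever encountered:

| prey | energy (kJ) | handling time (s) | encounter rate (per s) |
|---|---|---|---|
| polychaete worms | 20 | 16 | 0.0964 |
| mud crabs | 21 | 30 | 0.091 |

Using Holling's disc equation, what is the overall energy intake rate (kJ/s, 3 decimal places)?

R = (0.0964×20 + 0.091×21) / (1 + 0.0964×16 + 0.091×30) = 3.839/5.272 = 0.7281 kJ/s.

0.728 kJ/s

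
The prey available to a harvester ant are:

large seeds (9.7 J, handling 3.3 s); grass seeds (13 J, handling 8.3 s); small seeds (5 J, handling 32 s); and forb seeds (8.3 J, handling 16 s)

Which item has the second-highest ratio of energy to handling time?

grass seeds

In descending order of E/h:
large seeds: 9.7/3.3 = 2.94 J/s
grass seeds: 13/8.3 = 1.57 J/s
forb seeds: 8.3/16 = 0.519 J/s
small seeds: 5/32 = 0.156 J/s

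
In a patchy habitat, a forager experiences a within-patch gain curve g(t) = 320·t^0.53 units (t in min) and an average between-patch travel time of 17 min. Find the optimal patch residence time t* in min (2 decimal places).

19.17 min

Optimal t* satisfies g'(t*) = g(t*)/(T + t*).
g'(t) = 0.53·320·t^-0.47. Setting 0.53·320·t^-0.47 = 320·t^0.53/(17+t) gives 0.53(17+t) = t, so 0.47·t = 0.53×17.
t* = 0.53×17/0.47 = 19.17 min.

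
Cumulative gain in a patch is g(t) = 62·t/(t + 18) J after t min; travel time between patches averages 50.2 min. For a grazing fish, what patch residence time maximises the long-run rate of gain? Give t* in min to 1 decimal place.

Maximise g(t)/(T+t): set derivative to zero → g'(t)(T+t) = g(t).
g'(t) = 62·18/(t + 18)². Setting 62·18/(t+18)² = 62t/[(t+18)(50.2+t)] gives 18(50.2+t) = t(t+18), so t² = 18×50.2 = 903.6.
t* = √903.6 = 30.06 min.

30.1 min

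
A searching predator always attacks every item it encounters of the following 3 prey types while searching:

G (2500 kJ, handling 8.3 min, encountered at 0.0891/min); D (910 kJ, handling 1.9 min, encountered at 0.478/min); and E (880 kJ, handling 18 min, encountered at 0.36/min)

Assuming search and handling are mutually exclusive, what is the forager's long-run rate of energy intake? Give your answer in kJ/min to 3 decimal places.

106.766 kJ/min

R = (0.0891×2500 + 0.478×910 + 0.36×880) / (1 + 0.0891×8.3 + 0.478×1.9 + 0.36×18) = 974.5/9.128 = 106.8 kJ/min.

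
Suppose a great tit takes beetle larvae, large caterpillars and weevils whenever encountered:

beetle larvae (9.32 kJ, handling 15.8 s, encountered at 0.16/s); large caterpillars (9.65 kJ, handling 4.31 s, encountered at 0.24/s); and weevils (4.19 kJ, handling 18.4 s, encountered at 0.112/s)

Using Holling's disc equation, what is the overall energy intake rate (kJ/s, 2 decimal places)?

0.65 kJ/s

R = (0.16×9.32 + 0.24×9.65 + 0.112×4.19) / (1 + 0.16×15.8 + 0.24×4.31 + 0.112×18.4) = 4.276/6.623 = 0.6457 kJ/s.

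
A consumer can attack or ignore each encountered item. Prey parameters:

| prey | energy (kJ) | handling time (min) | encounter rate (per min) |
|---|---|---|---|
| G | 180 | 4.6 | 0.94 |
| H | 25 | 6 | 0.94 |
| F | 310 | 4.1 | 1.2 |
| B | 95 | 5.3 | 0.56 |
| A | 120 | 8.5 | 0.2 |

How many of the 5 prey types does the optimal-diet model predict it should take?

Profitabilities (E/h, kJ/min): F 75.6, G 39.1, B 17.9, A 14.1, H 4.17. Add prey in this order while the next type's profitability exceeds the intake rate on those already taken.
Rate on top 1: 62.84. G: 39.1 < 62.84 → exclude; stop.
Optimal diet: F — 1 of 5 types.

1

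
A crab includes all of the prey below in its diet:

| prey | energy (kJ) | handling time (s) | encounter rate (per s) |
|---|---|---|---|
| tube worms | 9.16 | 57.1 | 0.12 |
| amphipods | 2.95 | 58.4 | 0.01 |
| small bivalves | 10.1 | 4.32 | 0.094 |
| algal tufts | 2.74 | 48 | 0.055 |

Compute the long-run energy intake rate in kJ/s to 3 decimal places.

0.194 kJ/s

Energy encountered per unit search time: 0.12×9.16 + 0.01×2.95 + 0.094×10.1 + 0.055×2.74 = 2.229 kJ/s.
Handling time per unit search time: 0.12×57.1 + 0.01×58.4 + 0.094×4.32 + 0.055×48 = 10.48.
Rate = 2.229/(1 + 10.48) = 0.1941 kJ/s.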